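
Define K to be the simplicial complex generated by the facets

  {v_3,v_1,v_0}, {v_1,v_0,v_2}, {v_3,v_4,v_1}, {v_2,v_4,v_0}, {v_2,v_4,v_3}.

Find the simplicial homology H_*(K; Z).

H_0 = Z,  H_1 = Z,  H_2 = 0.

We work with the vertex ordering v_0 < v_1 < v_2 < v_3 < v_4. The simplices of K, each written with vertices in increasing order, are:

  0-simplices (5): [v_0], [v_1], [v_2], [v_3], [v_4]
  1-simplices (10): [v_0,v_1], [v_0,v_2], [v_0,v_3], [v_0,v_4], [v_1,v_2], [v_1,v_3], [v_1,v_4], [v_2,v_3], [v_2,v_4], [v_3,v_4]
  2-simplices (5): [v_0,v_1,v_2], [v_0,v_1,v_3], [v_0,v_2,v_4], [v_1,v_3,v_4], [v_2,v_3,v_4]

Hence C_0 ≅ Z^5, C_1 ≅ Z^10, C_2 ≅ Z^5.

∂_1: C_1 → C_0 sends each edge [p,q] (with p < q) to q − p. For instance
  ∂[v_0,v_1] = [v_1] − [v_0].
The resulting 5×10 matrix has rank 4, and its Smith normal form has invariant factors (1,1,1,1).

The boundary map ∂_2: C_2 → C_1 sends each 2-simplex [p,q,r] to [q,r] − [p,r] + [p,q]. For instance
  ∂[v_2,v_3,v_4] = [v_3,v_4] − [v_2,v_4] + [v_2,v_3],
  ∂[v_0,v_1,v_3] = [v_1,v_3] − [v_0,v_3] + [v_0,v_1].
As a 10×5 matrix over Z this has rank 5, with invariant factors (1,1,1,1,1).

From H_k ≅ ker(∂_k) / im(∂_{k+1}) we obtain:

  H_0: rank C_0 − rank ∂_1 = 5 − 4 = 1, and the invariant factors of ∂_1 are all 1, so H_0 ≅ Z.
  H_1: rank ker ∂_1 − rank ∂_2 = (10 − 4) − 5 = 1, and the invariant factors of ∂_2 are all 1, so H_1 ≅ Z.
  H_2: rank ker ∂_2 − rank ∂_3 = (5 − 5) − 0 = 0, and there is no ∂_3, so H_2 ≅ 0.

(K is a triangulation of the Möbius band.)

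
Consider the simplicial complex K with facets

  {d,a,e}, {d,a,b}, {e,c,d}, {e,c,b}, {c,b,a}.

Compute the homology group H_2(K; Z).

H_2 = 0.

K has 5 vertices, 10 edges, 5 triangles.
rank ∂_2 = 5, rank ∂_3 = 0 ⇒ b_2 = 5 − 5 − 0 = 0. So H_2 ≅ 0.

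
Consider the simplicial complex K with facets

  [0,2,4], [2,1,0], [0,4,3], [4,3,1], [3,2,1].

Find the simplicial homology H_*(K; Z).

H_0 = Z,  H_1 = Z,  H_2 = 0.

We work with the vertex ordering 0 < 1 < 2 < 3 < 4. The simplices of K, each written with vertices in increasing order, are:

  0-simplices (5): [0], [1], [2], [3], [4]
  1-simplices (10): [0,1], [0,2], [0,3], [0,4], [1,2], [1,3], [1,4], [2,3], [2,4], [3,4]
  2-simplices (5): [0,1,2], [0,2,4], [0,3,4], [1,2,3], [1,3,4]

giving chain groups C_0 ≅ Z^5, C_1 ≅ Z^10, C_2 ≅ Z^5.

The boundary map ∂_1: C_1 → C_0 is given by ∂[p,q] = [q] − [p]. For instance
  ∂[0,1] = [1] − [0].
This gives a 5×10 integer matrix of rank 4; reducing to Smith normal form yields diagonal entries (1,1,1,1).

∂_2: C_2 → C_1 sends each 2-simplex [p,q,r] to [q,r] − [p,r] + [p,q]. For instance
  ∂[0,2,4] = [2,4] − [0,4] + [0,2],
  ∂[1,2,3] = [2,3] − [1,3] + [1,2].
The resulting 10×5 matrix has rank 5, and its Smith normal form has invariant factors (1,1,1,1,1).

Computing H_k = (kernel of ∂_k) / (image of ∂_{k+1}):

  H_0: rank C_0 − rank ∂_1 = 5 − 4 = 1, and the invariant factors of ∂_1 are all 1, so H_0 = Z.
  H_1: rank ker ∂_1 − rank ∂_2 = (10 − 4) − 5 = 1, and the invariant factors of ∂_2 are all 1, so H_1 = Z.
  H_2: rank ker ∂_2 − rank ∂_3 = (5 − 5) − 0 = 0, and there is no ∂_3, so H_2 = 0.

As a check, the Euler characteristic is 5 − 10 + 5 = 0, which agrees with 1 − 1 + 0 = 0.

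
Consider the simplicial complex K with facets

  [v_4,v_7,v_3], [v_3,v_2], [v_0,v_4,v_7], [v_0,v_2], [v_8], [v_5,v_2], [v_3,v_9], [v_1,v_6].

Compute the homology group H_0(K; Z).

We work with the vertex ordering v_0 < v_1 < v_2 < v_3 < v_4 < v_5 < v_6 < v_7 < v_8 < v_9. The simplices of K, each written with vertices in increasing order, are:

  0-simplices (10): [v_0], [v_1], [v_2], [v_3], [v_4], [v_5], [v_6], [v_7], [v_8], [v_9]
  1-simplices (10): [v_0,v_2], [v_0,v_4], [v_0,v_7], [v_1,v_6], [v_2,v_3], [v_2,v_5], [v_3,v_4], [v_3,v_7], [v_3,v_9], [v_4,v_7]
  2-simplices (2): [v_0,v_4,v_7], [v_3,v_4,v_7]

so the chain groups are C_0 ≅ Z^10, C_1 ≅ Z^10, C_2 ≅ Z^2.

Boundary ∂_1: C_1 → C_0 is given by ∂[p,q] = [q] − [p]. For instance
  ∂[v_4,v_7] = [v_7] − [v_4].
This gives a 10×10 integer matrix of rank 7; reducing to Smith normal form yields diagonal entries (1,1,1,1,1,1,1).

Boundary ∂_2: C_2 → C_1 acts by ∂[p,q,r] = [q,r] − [p,r] + [p,q]. For instance
  ∂[v_3,v_4,v_7] = [v_4,v_7] − [v_3,v_7] + [v_3,v_4],
  ∂[v_0,v_4,v_7] = [v_4,v_7] − [v_0,v_7] + [v_0,v_4].
This gives a 10×2 integer matrix of rank 2; reducing to Smith normal form yields diagonal entries (1,1).

Reading off H_k = ker ∂_k / im ∂_{k+1}:

  H_0: rank C_0 − rank ∂_1 = 10 − 7 = 3, and the invariant factors of ∂_1 are all 1, so H_0 ≅ Z^3.

H_0 ≅ Z^3.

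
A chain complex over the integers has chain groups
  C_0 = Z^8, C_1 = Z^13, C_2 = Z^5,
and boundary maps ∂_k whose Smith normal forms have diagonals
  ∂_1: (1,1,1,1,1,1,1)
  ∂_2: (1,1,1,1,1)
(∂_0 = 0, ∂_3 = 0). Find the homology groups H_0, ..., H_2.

H_0 ≅ Z,  H_1 ≅ Z,  H_2 = 0.

H_0: b_0 = 8 − 0 − 7 = 1; torsion from ∂_1 factors > 1: none. So H_0 ≅ Z.
H_1: b_1 = 13 − 7 − 5 = 1; torsion from ∂_2 factors > 1: none. So H_1 ≅ Z.
H_2: b_2 = 5 − 5 − 0 = 0; torsion from ∂_3 factors > 1: none. So H_2 ≅ 0.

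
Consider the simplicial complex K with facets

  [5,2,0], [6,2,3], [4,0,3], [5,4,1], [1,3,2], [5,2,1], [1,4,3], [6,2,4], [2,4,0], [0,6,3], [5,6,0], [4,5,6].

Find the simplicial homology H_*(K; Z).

H_0 = Z,  H_1 = Z_2,  H_2 = 0.

We work with the vertex ordering 0 < 1 < 2 < 3 < 4 < 5 < 6. The simplices of K, each written with vertices in increasing order, are:

  0-simplices (7): [0], [1], [2], [3], [4], [5], [6]
  1-simplices (18): [0,2], [0,3], [0,4], [0,5], [0,6], [1,2], [1,3], [1,4], [1,5], [2,3], [2,4], [2,5], [2,6], [3,4], [3,6], [4,5], [4,6], [5,6]
  2-simplices (12): [0,2,4], [0,2,5], [0,3,4], [0,3,6], [0,5,6], [1,2,3], [1,2,5], [1,3,4], [1,4,5], [2,3,6], [2,4,6], [4,5,6]

Hence C_0 ≅ Z^7, C_1 ≅ Z^18, C_2 ≅ Z^12.

∂_1: C_1 → C_0 maps an edge to its endpoints' difference, ∂[p,q] = q − p. For instance
  ∂[2,6] = [6] − [2].
This gives a 7×18 integer matrix of rank 6; reducing to Smith normal form yields diagonal entries (1,1,1,1,1,1).

Boundary ∂_2: C_2 → C_1 sends each 2-simplex [p,q,r] to [q,r] − [p,r] + [p,q]. For instance
  ∂[0,2,4] = [2,4] − [0,4] + [0,2],
  ∂[1,4,5] = [4,5] − [1,5] + [1,4].
The 18×12 boundary matrix has rank 12 and Smith normal form diag(1,1,1,1,1,1,1,1,1,1,1,2).

Computing H_k = (kernel of ∂_k) / (image of ∂_{k+1}):

  H_0: rank C_0 − rank ∂_1 = 7 − 6 = 1, and the invariant factors of ∂_1 are all 1, so H_0 = Z.
  H_1: rank ker ∂_1 − rank ∂_2 = (18 − 6) − 12 = 0, and ∂_2 has invariant factor 2 > 1, so H_1 = Z_2.
  H_2: rank ker ∂_2 − rank ∂_3 = (12 − 12) − 0 = 0, and there is no ∂_3, so H_2 = 0.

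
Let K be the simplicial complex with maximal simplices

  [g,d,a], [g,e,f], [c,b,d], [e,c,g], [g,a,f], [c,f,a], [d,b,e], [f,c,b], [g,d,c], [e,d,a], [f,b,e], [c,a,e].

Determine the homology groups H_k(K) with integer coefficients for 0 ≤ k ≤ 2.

H_0 = Z,  H_1 = Z_2,  H_2 = 0.

K has 7 vertices, 18 edges, 12 triangles.
rank ∂_0 = 0, rank ∂_1 = 6 ⇒ b_0 = 7 − 0 − 6 = 1; all invariant factors of ∂_1 are 1 so no torsion. So H_0 ≅ Z.
rank ∂_1 = 6, rank ∂_2 = 12 ⇒ b_1 = 18 − 6 − 12 = 0; ∂_2 has invariant factor(s) [2] giving torsion. So H_1 ≅ Z_2.
rank ∂_2 = 12, rank ∂_3 = 0 ⇒ b_2 = 12 − 12 − 0 = 0. So H_2 ≅ 0.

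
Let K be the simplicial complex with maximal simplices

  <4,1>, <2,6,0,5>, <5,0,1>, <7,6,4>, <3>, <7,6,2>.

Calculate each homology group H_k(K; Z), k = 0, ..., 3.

Fix the vertex order 0 < 1 < 2 < 3 < 4 < 5 < 6 < 7 and write every simplex with vertices in increasing order. Then dim K = 3 and the simplices of K are:

  0-simplices (8): [0], [1], [2], [3], [4], [5], [6], [7]
  1-simplices (13): [0,1], [0,2], [0,5], [0,6], [1,4], [1,5], [2,5], [2,6], [2,7], [4,6], [4,7], [5,6], [6,7]
  2-simplices (7): [0,1,5], [0,2,5], [0,2,6], [0,5,6], [2,5,6], [2,6,7], [4,6,7]
  3-simplices (1): [0,2,5,6]

Hence C_0 ≅ Z^8, C_1 ≅ Z^13, C_2 ≅ Z^7, C_3 ≅ Z^1.

The boundary map ∂_1: C_1 → C_0 is given by ∂[p,q] = [q] − [p].
This gives a 8×13 integer matrix of rank 6; reducing to Smith normal form yields diagonal entries (1,1,1,1,1,1).

The boundary map ∂_2: C_2 → C_1 sends each 2-simplex [p,q,r] to [q,r] − [p,r] + [p,q]. For instance
  ∂[0,2,6] = [2,6] − [0,6] + [0,2],
  ∂[0,5,6] = [5,6] − [0,6] + [0,5].
The resulting 13×7 matrix has rank 6, and its Smith normal form has invariant factors (1,1,1,1,1,1).

∂_3: C_3 → C_2 sends each 3-simplex σ to the alternating sum Σ_i (−1)^i (σ with its i-th vertex removed). For instance
  ∂[0,2,5,6] = [2,5,6] − [0,5,6] + [0,2,6] − [0,2,5].
The 7×1 boundary matrix has rank 1 and Smith normal form diag(1).

Computing H_k = (kernel of ∂_k) / (image of ∂_{k+1}):

  H_0: rank C_0 − rank ∂_1 = 8 − 6 = 2, and the invariant factors of ∂_1 are all 1, so H_0 ≅ Z^2.
  H_1: rank ker ∂_1 − rank ∂_2 = (13 − 6) − 6 = 1, and the invariant factors of ∂_2 are all 1, so H_1 ≅ Z.
  H_2: rank ker ∂_2 − rank ∂_3 = (7 − 6) − 1 = 0, and the invariant factors of ∂_3 are all 1, so H_2 ≅ 0.
  H_3: rank ker ∂_3 − rank ∂_4 = (1 − 1) − 0 = 0, and there is no ∂_4, so H_3 ≅ 0.

As a check, the Euler characteristic is 8 − 13 + 7 − 1 = 1, which agrees with 2 − 1 + 0 − 0 = 1.

H_0 ≅ Z^2,  H_1 ≅ Z,  H_2 = 0,  H_3 = 0.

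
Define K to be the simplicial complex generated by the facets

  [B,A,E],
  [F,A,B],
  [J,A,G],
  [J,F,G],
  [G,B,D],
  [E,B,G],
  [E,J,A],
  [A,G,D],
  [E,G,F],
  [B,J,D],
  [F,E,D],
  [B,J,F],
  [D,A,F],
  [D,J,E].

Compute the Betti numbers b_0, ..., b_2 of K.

K has 7 vertices, 21 edges, 14 triangles.
rank ∂_0 = 0, rank ∂_1 = 6 ⇒ b_0 = 7 − 0 − 6 = 1; all invariant factors of ∂_1 are 1 so no torsion. So H_0 = Z.
rank ∂_1 = 6, rank ∂_2 = 13 ⇒ b_1 = 21 − 6 − 13 = 2; all invariant factors of ∂_2 are 1 so no torsion. So H_1 = Z^2.
rank ∂_2 = 13, rank ∂_3 = 0 ⇒ b_2 = 14 − 13 − 0 = 1. So H_2 = Z.

b_0 = 1, b_1 = 2, b_2 = 1.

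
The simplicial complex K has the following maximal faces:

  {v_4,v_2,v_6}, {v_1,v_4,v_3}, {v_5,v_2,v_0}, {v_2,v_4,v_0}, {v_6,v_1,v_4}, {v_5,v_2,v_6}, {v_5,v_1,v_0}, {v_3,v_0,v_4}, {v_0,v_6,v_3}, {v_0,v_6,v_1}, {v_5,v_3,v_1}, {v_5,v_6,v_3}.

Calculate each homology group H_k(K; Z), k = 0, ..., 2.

H_0 = Z,  H_1 = Z/2Z,  H_2 = 0.

We work with the vertex ordering v_0 < v_1 < v_2 < v_3 < v_4 < v_5 < v_6. The simplices of K, each written with vertices in increasing order, are:

  0-simplices (7): [v_0], [v_1], [v_2], [v_3], [v_4], [v_5], [v_6]
  1-simplices (18): (18 of them)
  2-simplices (12): (12 of them)

Hence C_0 ≅ Z^7, C_1 ≅ Z^18, C_2 ≅ Z^12.

The boundary map ∂_1: C_1 → C_0 maps an edge to its endpoints' difference, ∂[p,q] = q − p. For instance
  ∂[v_5,v_6] = [v_6] − [v_5].
The 7×18 boundary matrix has rank 6 and Smith normal form diag(1,1,1,1,1,1).

∂_2: C_2 → C_1 maps a triangle to the signed sum of its edges. For instance
  ∂[v_3,v_5,v_6] = [v_5,v_6] − [v_3,v_6] + [v_3,v_5],
  ∂[v_0,v_1,v_5] = [v_1,v_5] − [v_0,v_5] + [v_0,v_1].
The resulting 18×12 matrix has rank 12, and its Smith normal form has invariant factors (1,1,1,1,1,1,1,1,1,1,1,2).

Computing H_k = (kernel of ∂_k) / (image of ∂_{k+1}):

  H_0: rank C_0 − rank ∂_1 = 7 − 6 = 1, and the invariant factors of ∂_1 are all 1, so H_0 = Z.
  H_1: rank ker ∂_1 − rank ∂_2 = (18 − 6) − 12 = 0, and ∂_2 has invariant factor 2 > 1, so H_1 = Z/2Z.
  H_2: rank ker ∂_2 − rank ∂_3 = (12 − 12) − 0 = 0, and there is no ∂_3, so H_2 = 0.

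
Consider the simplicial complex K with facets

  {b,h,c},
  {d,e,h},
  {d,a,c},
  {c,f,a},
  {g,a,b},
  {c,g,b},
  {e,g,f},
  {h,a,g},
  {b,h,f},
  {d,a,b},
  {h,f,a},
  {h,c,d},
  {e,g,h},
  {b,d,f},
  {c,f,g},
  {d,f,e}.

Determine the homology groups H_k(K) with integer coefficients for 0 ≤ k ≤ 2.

H_0 = Z,  H_1 = Z^2,  H_2 = Z.

Fix the vertex order a < b < c < d < e < f < g < h and write every simplex with vertices in increasing order. Then dim K = 2 and the simplices of K are:

  0-simplices (8): a, b, c, d, e, f, g, h
  1-simplices (24): ab, ac, ad, af, ag, ah, bc, bd, bf, bg, bh, cd, cf, cg, ch, de, df, dh, ef, eg, eh, fg, fh, gh
  2-simplices (16): abd, abg, acd, acf, afh, agh, bcg, bch, bdf, bfh, cdh, cfg, def, deh, efg, egh

giving chain groups C_0 ≅ Z^8, C_1 ≅ Z^24, C_2 ≅ Z^16.

Boundary ∂_1: C_1 → C_0 sends each edge [p,q] (with p < q) to q − p. For instance
  ∂bf = f − b.
The 8×24 boundary matrix has rank 7 and Smith normal form diag(1,1,1,1,1,1,1).

Boundary ∂_2: C_2 → C_1 sends each 2-simplex [p,q,r] to [q,r] − [p,r] + [p,q]. For instance
  ∂afh = fh − ah + af,
  ∂cfg = fg − cg + cf.
The 24×16 boundary matrix has rank 15 and Smith normal form diag(1,1,1,1,1,1,1,1,1,1,1,1,1,1,1).

Computing H_k = (kernel of ∂_k) / (image of ∂_{k+1}):

  H_0: rank C_0 − rank ∂_1 = 8 − 7 = 1, and the invariant factors of ∂_1 are all 1, so H_0 = Z.
  H_1: rank ker ∂_1 − rank ∂_2 = (24 − 7) − 15 = 2, and the invariant factors of ∂_2 are all 1, so H_1 = Z^2.
  H_2: rank ker ∂_2 − rank ∂_3 = (16 − 15) − 0 = 1, and there is no ∂_3, so H_2 = Z.

As a check, the Euler characteristic is 8 − 24 + 16 = 0, which agrees with 1 − 2 + 1 = 0.
(K is a triangulation of the torus T^2.)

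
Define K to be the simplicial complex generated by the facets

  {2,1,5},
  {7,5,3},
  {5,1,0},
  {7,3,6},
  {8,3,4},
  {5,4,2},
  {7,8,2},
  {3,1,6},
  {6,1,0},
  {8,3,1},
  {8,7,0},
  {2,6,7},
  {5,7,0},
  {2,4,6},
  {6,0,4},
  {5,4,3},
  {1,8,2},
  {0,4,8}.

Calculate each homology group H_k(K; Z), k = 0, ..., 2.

H_0 = Z,  H_1 = Z^2,  H_2 = Z.

We work with the vertex ordering 0 < 1 < 2 < 3 < 4 < 5 < 6 < 7 < 8. The simplices of K, each written with vertices in increasing order, are:

  0-simplices (9): [0], [1], [2], [3], [4], [5], [6], [7], [8]
  1-simplices (27): (27 of them)
  2-simplices (18): [0,1,5], [0,1,6], [0,4,6], [0,4,8], [0,5,7], [0,7,8], [1,2,5], [1,2,8], [1,3,6], [1,3,8], [2,4,5], [2,4,6], [2,6,7], [2,7,8], [3,4,5], [3,4,8], [3,5,7], [3,6,7]

so the chain groups are C_0 ≅ Z^9, C_1 ≅ Z^27, C_2 ≅ Z^18.

∂_1: C_1 → C_0 sends each edge [p,q] (with p < q) to q − p.
The 9×27 boundary matrix has rank 8 and Smith normal form diag(1,1,1,1,1,1,1,1).

∂_2: C_2 → C_1 sends each 2-simplex [p,q,r] to [q,r] − [p,r] + [p,q]. For instance
  ∂[0,4,8] = [4,8] − [0,8] + [0,4],
  ∂[2,4,5] = [4,5] − [2,5] + [2,4].
The 27×18 boundary matrix has rank 17 and Smith normal form diag(1,1,1,1,1,1,1,1,1,1,1,1,1,1,1,1,1).

Computing H_k = (kernel of ∂_k) / (image of ∂_{k+1}):

  H_0: rank C_0 − rank ∂_1 = 9 − 8 = 1, and the invariant factors of ∂_1 are all 1, so H_0 ≅ Z.
  H_1: rank ker ∂_1 − rank ∂_2 = (27 − 8) − 17 = 2, and the invariant factors of ∂_2 are all 1, so H_1 ≅ Z^2.
  H_2: rank ker ∂_2 − rank ∂_3 = (18 − 17) − 0 = 1, and there is no ∂_3, so H_2 ≅ Z.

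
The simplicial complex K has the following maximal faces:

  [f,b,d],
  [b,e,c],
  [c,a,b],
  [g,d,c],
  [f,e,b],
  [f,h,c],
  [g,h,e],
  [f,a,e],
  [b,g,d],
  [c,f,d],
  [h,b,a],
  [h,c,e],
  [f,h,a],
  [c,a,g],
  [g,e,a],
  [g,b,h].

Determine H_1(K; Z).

H_1 ≅ Z^2.

Take the total order a < b < c < d < e < f < g < h on the vertex set. Then K (dimension 2) consists of the simplices:

  0-simplices (8): a, b, c, d, e, f, g, h
  1-simplices (24): ab, ac, ae, af, ag, ah, bc, bd, be, bf, bg, bh, cd, ce, cf, cg, ch, df, dg, ef, eg, eh, fh, gh
  2-simplices (16): abc, abh, acg, aef, aeg, afh, bce, bdf, bdg, bef, bgh, cdf, cdg, ceh, cfh, egh

Hence C_0 ≅ Z^8, C_1 ≅ Z^24, C_2 ≅ Z^16.

The boundary map ∂_1: C_1 → C_0 maps an edge to its endpoints' difference, ∂[p,q] = q − p.
This gives a 8×24 integer matrix of rank 7; reducing to Smith normal form yields diagonal entries (1,1,1,1,1,1,1).

Boundary ∂_2: C_2 → C_1 maps a triangle to the signed sum of its edges. For instance
  ∂bgh = gh − bh + bg,
  ∂abh = bh − ah + ab.
The 24×16 boundary matrix has rank 15 and Smith normal form diag(1,1,1,1,1,1,1,1,1,1,1,1,1,1,1).

Reading off H_k = ker ∂_k / im ∂_{k+1}:

  H_1: rank ker ∂_1 − rank ∂_2 = (24 − 7) − 15 = 2, and the invariant factors of ∂_2 are all 1, so H_1 = Z^2.

(K is a triangulation of the torus T^2.)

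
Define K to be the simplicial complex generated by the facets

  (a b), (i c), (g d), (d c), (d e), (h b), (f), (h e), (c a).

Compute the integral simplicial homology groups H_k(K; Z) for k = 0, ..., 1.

H_0 = Z^2,  H_1 = Z.

Fix the vertex order a < b < c < d < e < f < g < h < i and write every simplex with vertices in increasing order. Then dim K = 1 and the simplices of K are:

  0-simplices (9): a, b, c, d, e, f, g, h, i
  1-simplices (8): ab, ac, bh, cd, ci, de, dg, eh

Hence C_0 ≅ Z^9, C_1 ≅ Z^8.

Boundary ∂_1: C_1 → C_0 is given by ∂[p,q] = [q] − [p].
The resulting 9×8 matrix has rank 7, and its Smith normal form has invariant factors (1,1,1,1,1,1,1).

Computing H_k = (kernel of ∂_k) / (image of ∂_{k+1}):

  H_0: rank C_0 − rank ∂_1 = 9 − 7 = 2, and the invariant factors of ∂_1 are all 1, so H_0 = Z^2.
  H_1: rank ker ∂_1 − rank ∂_2 = (8 − 7) − 0 = 1, and there is no ∂_2, so H_1 = Z.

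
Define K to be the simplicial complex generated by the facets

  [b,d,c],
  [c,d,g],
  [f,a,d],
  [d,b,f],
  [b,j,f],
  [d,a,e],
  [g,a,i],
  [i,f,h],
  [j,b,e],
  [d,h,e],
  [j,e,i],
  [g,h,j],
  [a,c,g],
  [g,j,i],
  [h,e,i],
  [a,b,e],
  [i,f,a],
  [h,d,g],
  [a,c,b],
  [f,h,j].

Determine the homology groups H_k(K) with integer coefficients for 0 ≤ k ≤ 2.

H_0 = Z,  H_1 = Z ⊕ Z_2,  H_2 = 0.

K has 10 vertices, 30 edges, 20 triangles.
rank ∂_0 = 0, rank ∂_1 = 9 ⇒ b_0 = 10 − 0 − 9 = 1; all invariant factors of ∂_1 are 1 so no torsion. So H_0 ≅ Z.
rank ∂_1 = 9, rank ∂_2 = 20 ⇒ b_1 = 30 − 9 − 20 = 1; ∂_2 has invariant factor(s) [2] giving torsion. So H_1 ≅ Z ⊕ Z_2.
rank ∂_2 = 20, rank ∂_3 = 0 ⇒ b_2 = 20 − 20 − 0 = 0. So H_2 ≅ 0.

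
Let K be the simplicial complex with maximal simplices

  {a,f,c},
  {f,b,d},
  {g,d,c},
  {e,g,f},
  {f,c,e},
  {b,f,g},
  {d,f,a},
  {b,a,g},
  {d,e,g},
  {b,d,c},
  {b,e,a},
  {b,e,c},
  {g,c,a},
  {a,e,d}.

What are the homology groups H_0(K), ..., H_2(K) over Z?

Take the total order a < b < c < d < e < f < g on the vertex set. Then K (dimension 2) consists of the simplices:

  0-simplices (7): a, b, c, d, e, f, g
  1-simplices (21): ab, ac, ad, ae, af, ag, bc, bd, be, bf, bg, cd, ce, cf, cg, de, df, dg, ef, eg, fg
  2-simplices (14): abe, abg, acf, acg, ade, adf, bcd, bce, bdf, bfg, cdg, cef, deg, efg

so the chain groups are C_0 ≅ Z^7, C_1 ≅ Z^21, C_2 ≅ Z^14.

∂_1: C_1 → C_0 sends each edge [p,q] (with p < q) to q − p. For instance
  ∂bc = c − b.
This gives a 7×21 integer matrix of rank 6; reducing to Smith normal form yields diagonal entries (1,1,1,1,1,1).

Boundary ∂_2: C_2 → C_1 sends each 2-simplex [p,q,r] to [q,r] − [p,r] + [p,q]. For instance
  ∂abg = bg − ag + ab,
  ∂bdf = df − bf + bd.
The 21×14 boundary matrix has rank 13 and Smith normal form diag(1,1,1,1,1,1,1,1,1,1,1,1,1).

Computing H_k = (kernel of ∂_k) / (image of ∂_{k+1}):

  H_0: rank C_0 − rank ∂_1 = 7 − 6 = 1, and the invariant factors of ∂_1 are all 1, so H_0 = Z.
  H_1: rank ker ∂_1 − rank ∂_2 = (21 − 6) − 13 = 2, and the invariant factors of ∂_2 are all 1, so H_1 = Z^2.
  H_2: rank ker ∂_2 − rank ∂_3 = (14 − 13) − 0 = 1, and there is no ∂_3, so H_2 = Z.

As a check, the Euler characteristic is 7 − 21 + 14 = 0, which agrees with 1 − 2 + 1 = 0.

H_0 ≅ Z,  H_1 ≅ Z^2,  H_2 ≅ Z.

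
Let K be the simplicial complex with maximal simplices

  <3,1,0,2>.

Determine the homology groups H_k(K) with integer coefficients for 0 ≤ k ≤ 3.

H_0 = Z,  H_1 = 0,  H_2 = 0,  H_3 = 0.

We work with the vertex ordering 0 < 1 < 2 < 3. The simplices of K, each written with vertices in increasing order, are:

  0-simplices (4): [0], [1], [2], [3]
  1-simplices (6): [0,1], [0,2], [0,3], [1,2], [1,3], [2,3]
  2-simplices (4): [0,1,2], [0,1,3], [0,2,3], [1,2,3]
  3-simplices (1): [0,1,2,3]

Hence C_0 ≅ Z^4, C_1 ≅ Z^6, C_2 ≅ Z^4, C_3 ≅ Z^1.

The boundary map ∂_1: C_1 → C_0 is given by ∂[p,q] = [q] − [p].
As a 4×6 matrix over Z this has rank 3, with invariant factors (1,1,1).

∂_2: C_2 → C_1 acts by ∂[p,q,r] = [q,r] − [p,r] + [p,q]. For instance
  ∂[0,2,3] = [2,3] − [0,3] + [0,2],
  ∂[1,2,3] = [2,3] − [1,3] + [1,2].
The 6×4 boundary matrix has rank 3 and Smith normal form diag(1,1,1).

The boundary map ∂_3: C_3 → C_2 sends each 3-simplex σ to the alternating sum Σ_i (−1)^i (σ with its i-th vertex removed). For instance
  ∂[0,1,2,3] = [1,2,3] − [0,2,3] + [0,1,3] − [0,1,2].
The resulting 4×1 matrix has rank 1, and its Smith normal form has invariant factors (1).

Computing H_k = (kernel of ∂_k) / (image of ∂_{k+1}):

  H_0: rank C_0 − rank ∂_1 = 4 − 3 = 1, and the invariant factors of ∂_1 are all 1, so H_0 ≅ Z.
  H_1: rank ker ∂_1 − rank ∂_2 = (6 − 3) − 3 = 0, and the invariant factors of ∂_2 are all 1, so H_1 ≅ 0.
  H_2: rank ker ∂_2 − rank ∂_3 = (4 − 3) − 1 = 0, and the invariant factors of ∂_3 are all 1, so H_2 ≅ 0.
  H_3: rank ker ∂_3 − rank ∂_4 = (1 − 1) − 0 = 0, and there is no ∂_4, so H_3 ≅ 0.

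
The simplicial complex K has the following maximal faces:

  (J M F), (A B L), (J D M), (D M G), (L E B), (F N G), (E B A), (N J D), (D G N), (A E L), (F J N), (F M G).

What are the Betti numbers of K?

b_0 = 2, b_1 = 0, b_2 = 2.

Fix the vertex order A < B < D < E < F < G < J < L < M < N and write every simplex with vertices in increasing order. Then dim K = 2 and the simplices of K are:

  0-simplices (10): A, B, D, E, F, G, J, L, M, N
  1-simplices (18): AB, AE, AL, BE, BL, DG, DJ, DM, DN, EL, FG, FJ, FM, FN, GM, GN, JM, JN
  2-simplices (12): ABE, ABL, AEL, BEL, DGM, DGN, DJM, DJN, FGM, FGN, FJM, FJN

giving chain groups C_0 ≅ Z^10, C_1 ≅ Z^18, C_2 ≅ Z^12.

∂_1: C_1 → C_0 sends each edge [p,q] (with p < q) to q − p. For instance
  ∂FG = G − F.
The 10×18 boundary matrix has rank 8 and Smith normal form diag(1,1,1,1,1,1,1,1).

∂_2: C_2 → C_1 maps a triangle to the signed sum of its edges. For instance
  ∂DJN = JN − DN + DJ,
  ∂AEL = EL − AL + AE.
The 18×12 boundary matrix has rank 10 and Smith normal form diag(1,1,1,1,1,1,1,1,1,1).

From H_k ≅ ker(∂_k) / im(∂_{k+1}) we obtain:

  H_0: rank C_0 − rank ∂_1 = 10 − 8 = 2, and the invariant factors of ∂_1 are all 1, so H_0 ≅ Z^2.
  H_1: rank ker ∂_1 − rank ∂_2 = (18 − 8) − 10 = 0, and the invariant factors of ∂_2 are all 1, so H_1 ≅ 0.
  H_2: rank ker ∂_2 − rank ∂_3 = (12 − 10) − 0 = 2, and there is no ∂_3, so H_2 ≅ Z^2.

As a check, the Euler characteristic is 10 − 18 + 12 = 4, which agrees with 2 − 0 + 2 = 4.

Hence the Betti numbers are b_0 = 2, b_1 = 0, b_2 = 2.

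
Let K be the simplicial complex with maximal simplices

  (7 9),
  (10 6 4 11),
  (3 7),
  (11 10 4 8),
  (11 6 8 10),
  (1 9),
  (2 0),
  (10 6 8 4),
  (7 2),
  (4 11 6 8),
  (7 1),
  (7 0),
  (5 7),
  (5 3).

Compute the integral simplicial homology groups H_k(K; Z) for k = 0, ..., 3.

Fix the vertex order 0 < 1 < 2 < 3 < 4 < 5 < 6 < 7 < 8 < 9 < 10 < 11 and write every simplex with vertices in increasing order. Then dim K = 3 and the simplices of K are:

  0-simplices (12): [0], [1], [2], [3], [4], [5], [6], [7], [8], [9], [10], [11]
  1-simplices (19): [0,2], [0,7], [1,7], [1,9], [2,7], [3,5], [3,7], [4,6], [4,8], [4,10], [4,11], [5,7], [6,8], [6,10], [6,11], [7,9], [8,10], [8,11], [10,11]
  2-simplices (10): [4,6,8], [4,6,10], [4,6,11], [4,8,10], [4,8,11], [4,10,11], [6,8,10], [6,8,11], [6,10,11], [8,10,11]
  3-simplices (5): [4,6,8,10], [4,6,8,11], [4,6,10,11], [4,8,10,11], [6,8,10,11]

Hence C_0 ≅ Z^12, C_1 ≅ Z^19, C_2 ≅ Z^10, C_3 ≅ Z^5.

Boundary ∂_1: C_1 → C_0 sends each edge [p,q] (with p < q) to q − p. For instance
  ∂[2,7] = [7] − [2].
The 12×19 boundary matrix has rank 10 and Smith normal form diag(1,1,1,1,1,1,1,1,1,1).

Boundary ∂_2: C_2 → C_1 acts by ∂[p,q,r] = [q,r] − [p,r] + [p,q]. For instance
  ∂[6,8,10] = [8,10] − [6,10] + [6,8],
  ∂[4,8,10] = [8,10] − [4,10] + [4,8].
The 19×10 boundary matrix has rank 6 and Smith normal form diag(1,1,1,1,1,1).

The boundary map ∂_3: C_3 → C_2 sends each 3-simplex σ to the alternating sum Σ_i (−1)^i (σ with its i-th vertex removed). For instance
  ∂[4,6,8,10] = [6,8,10] − [4,8,10] + [4,6,10] − [4,6,8],
  ∂[6,8,10,11] = [8,10,11] − [6,10,11] + [6,8,11] − [6,8,10].
This gives a 10×5 integer matrix of rank 4; reducing to Smith normal form yields diagonal entries (1,1,1,1).

Computing H_k = (kernel of ∂_k) / (image of ∂_{k+1}):

  H_0: rank C_0 − rank ∂_1 = 12 − 10 = 2, and the invariant factors of ∂_1 are all 1, so H_0 ≅ Z^2.
  H_1: rank ker ∂_1 − rank ∂_2 = (19 − 10) − 6 = 3, and the invariant factors of ∂_2 are all 1, so H_1 ≅ Z^3.
  H_2: rank ker ∂_2 − rank ∂_3 = (10 − 6) − 4 = 0, and the invariant factors of ∂_3 are all 1, so H_2 ≅ 0.
  H_3: rank ker ∂_3 − rank ∂_4 = (5 − 4) − 0 = 1, and there is no ∂_4, so H_3 ≅ Z.

As a check, the Euler characteristic is 12 − 19 + 10 − 5 = -2, which agrees with 2 − 3 + 0 − 1 = -2.

H_0 ≅ Z^2,  H_1 ≅ Z^3,  H_2 = 0,  H_3 ≅ Z.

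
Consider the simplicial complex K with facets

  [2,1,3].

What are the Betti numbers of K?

b_0 = 1, b_1 = 0, b_2 = 0.

Take the total order 1 < 2 < 3 on the vertex set. Then K (dimension 2) consists of the simplices:

  0-simplices (3): [1], [2], [3]
  1-simplices (3): [1,2], [1,3], [2,3]
  2-simplices (1): [1,2,3]

Hence C_0 ≅ Z^3, C_1 ≅ Z^3, C_2 ≅ Z^1.

The boundary map ∂_1: C_1 → C_0 maps an edge to its endpoints' difference, ∂[p,q] = q − p. For instance
  ∂[2,3] = [3] − [2].
The 3×3 boundary matrix has rank 2 and Smith normal form diag(1,1).

The boundary map ∂_2: C_2 → C_1 acts by ∂[p,q,r] = [q,r] − [p,r] + [p,q]. For instance
  ∂[1,2,3] = [2,3] − [1,3] + [1,2].
The resulting 3×1 matrix has rank 1, and its Smith normal form has invariant factors (1).

Reading off H_k = ker ∂_k / im ∂_{k+1}:

  H_0: rank C_0 − rank ∂_1 = 3 − 2 = 1, and the invariant factors of ∂_1 are all 1, so H_0 ≅ Z.
  H_1: rank ker ∂_1 − rank ∂_2 = (3 − 2) − 1 = 0, and the invariant factors of ∂_2 are all 1, so H_1 ≅ 0.
  H_2: rank ker ∂_2 − rank ∂_3 = (1 − 1) − 0 = 0, and there is no ∂_3, so H_2 ≅ 0.

(K is a triangulation of the 2-simplex.)

Hence the Betti numbers are b_0 = 1, b_1 = 0, b_2 = 0.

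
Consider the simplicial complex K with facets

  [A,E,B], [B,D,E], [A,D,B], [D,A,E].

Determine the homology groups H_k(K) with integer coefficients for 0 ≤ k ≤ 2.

Order the vertices as A < B < D < E. Listing each simplex with vertices in this order, K has dimension 2 with simplices:

  0-simplices (4): A, B, D, E
  1-simplices (6): AB, AD, AE, BD, BE, DE
  2-simplices (4): ABD, ABE, ADE, BDE

giving chain groups C_0 ≅ Z^4, C_1 ≅ Z^6, C_2 ≅ Z^4.

∂_1: C_1 → C_0 maps an edge to its endpoints' difference, ∂[p,q] = q − p.
The resulting 4×6 matrix has rank 3, and its Smith normal form has invariant factors (1,1,1).

Boundary ∂_2: C_2 → C_1 maps a triangle to the signed sum of its edges. For instance
  ∂ABE = BE − AE + AB,
  ∂ABD = BD − AD + AB.
As a 6×4 matrix over Z this has rank 3, with invariant factors (1,1,1).

Now H_k = ker ∂_k / im ∂_{k+1}, so:

  H_0: rank C_0 − rank ∂_1 = 4 − 3 = 1, and the invariant factors of ∂_1 are all 1, so H_0 = Z.
  H_1: rank ker ∂_1 − rank ∂_2 = (6 − 3) − 3 = 0, and the invariant factors of ∂_2 are all 1, so H_1 = 0.
  H_2: rank ker ∂_2 − rank ∂_3 = (4 − 3) − 0 = 1, and there is no ∂_3, so H_2 = Z.

H_0 = Z,  H_1 = 0,  H_2 = Z.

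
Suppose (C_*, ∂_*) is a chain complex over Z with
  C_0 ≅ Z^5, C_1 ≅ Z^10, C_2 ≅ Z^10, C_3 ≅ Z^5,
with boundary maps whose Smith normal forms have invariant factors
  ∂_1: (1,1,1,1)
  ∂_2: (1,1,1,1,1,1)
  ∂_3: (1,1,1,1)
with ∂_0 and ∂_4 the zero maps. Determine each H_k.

H_0 ≅ Z,  H_1 = 0,  H_2 = 0,  H_3 ≅ Z.

H_0: b_0 = 5 − 0 − 4 = 1; torsion from ∂_1 factors > 1: none. So H_0 ≅ Z.
H_1: b_1 = 10 − 4 − 6 = 0; torsion from ∂_2 factors > 1: none. So H_1 ≅ 0.
H_2: b_2 = 10 − 6 − 4 = 0; torsion from ∂_3 factors > 1: none. So H_2 ≅ 0.
H_3: b_3 = 5 − 4 − 0 = 1; torsion from ∂_4 factors > 1: none. So H_3 ≅ Z.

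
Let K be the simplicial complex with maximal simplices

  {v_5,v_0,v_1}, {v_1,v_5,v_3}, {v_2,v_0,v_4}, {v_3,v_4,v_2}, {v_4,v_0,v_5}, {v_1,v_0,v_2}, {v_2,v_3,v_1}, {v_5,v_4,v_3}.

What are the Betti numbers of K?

Fix the vertex order v_0 < v_1 < v_2 < v_3 < v_4 < v_5 and write every simplex with vertices in increasing order. Then dim K = 2 and the simplices of K are:

  0-simplices (6): [v_0], [v_1], [v_2], [v_3], [v_4], [v_5]
  1-simplices (12): [v_0,v_1], [v_0,v_2], [v_0,v_4], [v_0,v_5], [v_1,v_2], [v_1,v_3], [v_1,v_5], [v_2,v_3], [v_2,v_4], [v_3,v_4], [v_3,v_5], [v_4,v_5]
  2-simplices (8): [v_0,v_1,v_2], [v_0,v_1,v_5], [v_0,v_2,v_4], [v_0,v_4,v_5], [v_1,v_2,v_3], [v_1,v_3,v_5], [v_2,v_3,v_4], [v_3,v_4,v_5]

so the chain groups are C_0 ≅ Z^6, C_1 ≅ Z^12, C_2 ≅ Z^8.

∂_1: C_1 → C_0 maps an edge to its endpoints' difference, ∂[p,q] = q − p. For instance
  ∂[v_0,v_5] = [v_5] − [v_0].
As a 6×12 matrix over Z this has rank 5, with invariant factors (1,1,1,1,1).

∂_2: C_2 → C_1 maps a triangle to the signed sum of its edges. For instance
  ∂[v_1,v_2,v_3] = [v_2,v_3] − [v_1,v_3] + [v_1,v_2],
  ∂[v_0,v_4,v_5] = [v_4,v_5] − [v_0,v_5] + [v_0,v_4].
As a 12×8 matrix over Z this has rank 7, with invariant factors (1,1,1,1,1,1,1).

Computing H_k = (kernel of ∂_k) / (image of ∂_{k+1}):

  H_0: rank C_0 − rank ∂_1 = 6 − 5 = 1, and the invariant factors of ∂_1 are all 1, so H_0 ≅ Z.
  H_1: rank ker ∂_1 − rank ∂_2 = (12 − 5) − 7 = 0, and the invariant factors of ∂_2 are all 1, so H_1 ≅ 0.
  H_2: rank ker ∂_2 − rank ∂_3 = (8 − 7) − 0 = 1, and there is no ∂_3, so H_2 ≅ Z.

(K is a triangulation of the 2-sphere S^2.)

Hence the Betti numbers are b_0 = 1, b_1 = 0, b_2 = 1.

b_0 = 1, b_1 = 0, b_2 = 1.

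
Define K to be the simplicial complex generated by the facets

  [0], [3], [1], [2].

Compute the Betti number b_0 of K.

Fix the vertex order 0 < 1 < 2 < 3 and write every simplex with vertices in increasing order. Then dim K = 0 and the simplices of K are:

  0-simplices (4): [0], [1], [2], [3]

giving chain groups C_0 ≅ Z^4.

Now H_k = ker ∂_k / im ∂_{k+1}, so:

  H_0: rank C_0 − rank ∂_1 = 4 − 0 = 4, and there is no ∂_1, so H_0 = Z^4.

Hence the Betti numbers are b_0 = 4.

b_0 = 4.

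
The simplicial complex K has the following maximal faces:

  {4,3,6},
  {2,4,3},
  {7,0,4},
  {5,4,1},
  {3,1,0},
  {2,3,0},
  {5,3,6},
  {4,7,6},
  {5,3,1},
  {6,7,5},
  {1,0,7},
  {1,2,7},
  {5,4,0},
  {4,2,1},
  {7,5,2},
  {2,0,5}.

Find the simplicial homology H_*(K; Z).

Take the total order 0 < 1 < 2 < 3 < 4 < 5 < 6 < 7 on the vertex set. Then K (dimension 2) consists of the simplices:

  0-simplices (8): [0], [1], [2], [3], [4], [5], [6], [7]
  1-simplices (24): (24 of them)
  2-simplices (16): [0,1,3], [0,1,7], [0,2,3], [0,2,5], [0,4,5], [0,4,7], [1,2,4], [1,2,7], [1,3,5], [1,4,5], [2,3,4], [2,5,7], [3,4,6], [3,5,6], [4,6,7], [5,6,7]

Hence C_0 ≅ Z^8, C_1 ≅ Z^24, C_2 ≅ Z^16.

The boundary map ∂_1: C_1 → C_0 sends each edge [p,q] (with p < q) to q − p. For instance
  ∂[4,5] = [5] − [4].
This gives a 8×24 integer matrix of rank 7; reducing to Smith normal form yields diagonal entries (1,1,1,1,1,1,1).

∂_2: C_2 → C_1 sends each 2-simplex [p,q,r] to [q,r] − [p,r] + [p,q]. For instance
  ∂[1,4,5] = [4,5] − [1,5] + [1,4],
  ∂[1,2,7] = [2,7] − [1,7] + [1,2].
This gives a 24×16 integer matrix of rank 15; reducing to Smith normal form yields diagonal entries (1,1,1,1,1,1,1,1,1,1,1,1,1,1,1).

From H_k ≅ ker(∂_k) / im(∂_{k+1}) we obtain:

  H_0: rank C_0 − rank ∂_1 = 8 − 7 = 1, and the invariant factors of ∂_1 are all 1, so H_0 = Z.
  H_1: rank ker ∂_1 − rank ∂_2 = (24 − 7) − 15 = 2, and the invariant factors of ∂_2 are all 1, so H_1 = Z^2.
  H_2: rank ker ∂_2 − rank ∂_3 = (16 − 15) − 0 = 1, and there is no ∂_3, so H_2 = Z.

As a check, the Euler characteristic is 8 − 24 + 16 = 0, which agrees with 1 − 2 + 1 = 0.

H_0 = Z,  H_1 = Z^2,  H_2 = Z.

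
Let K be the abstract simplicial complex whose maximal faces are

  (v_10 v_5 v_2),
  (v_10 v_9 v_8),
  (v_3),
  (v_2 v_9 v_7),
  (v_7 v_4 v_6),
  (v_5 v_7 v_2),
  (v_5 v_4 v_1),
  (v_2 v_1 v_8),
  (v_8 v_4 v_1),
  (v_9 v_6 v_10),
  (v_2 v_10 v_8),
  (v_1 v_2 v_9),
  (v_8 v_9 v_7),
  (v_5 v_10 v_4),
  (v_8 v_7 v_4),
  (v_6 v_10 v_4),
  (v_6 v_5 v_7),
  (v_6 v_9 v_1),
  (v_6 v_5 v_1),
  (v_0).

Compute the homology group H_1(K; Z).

H_1 = Z ⊕ Z/2Z.

Take the total order v_0 < v_1 < v_2 < v_3 < v_4 < v_5 < v_6 < v_7 < v_8 < v_9 < v_10 on the vertex set. Then K (dimension 2) consists of the simplices:

  0-simplices (11): [v_0], [v_1], [v_2], [v_3], [v_4], [v_5], [v_6], [v_7], [v_8], [v_9], [v_10]
  1-simplices (27): (27 of them)
  2-simplices (18): (18 of them)

so the chain groups are C_0 ≅ Z^11, C_1 ≅ Z^27, C_2 ≅ Z^18.

The boundary map ∂_1: C_1 → C_0 maps an edge to its endpoints' difference, ∂[p,q] = q − p. For instance
  ∂[v_1,v_2] = [v_2] − [v_1].
This gives a 11×27 integer matrix of rank 8; reducing to Smith normal form yields diagonal entries (1,1,1,1,1,1,1,1).

The boundary map ∂_2: C_2 → C_1 sends each 2-simplex [p,q,r] to [q,r] − [p,r] + [p,q]. For instance
  ∂[v_4,v_5,v_10] = [v_5,v_10] − [v_4,v_10] + [v_4,v_5],
  ∂[v_5,v_6,v_7] = [v_6,v_7] − [v_5,v_7] + [v_5,v_6].
The 27×18 boundary matrix has rank 18 and Smith normal form diag(1,1,1,1,1,1,1,1,1,1,1,1,1,1,1,1,1,2).

Reading off H_k = ker ∂_k / im ∂_{k+1}:

  H_1: rank ker ∂_1 − rank ∂_2 = (27 − 8) − 18 = 1, and ∂_2 has invariant factor 2 > 1, so H_1 = Z ⊕ Z/2Z.

(K is a triangulation of the disjoint union of a set of 2 points and the Klein bottle.)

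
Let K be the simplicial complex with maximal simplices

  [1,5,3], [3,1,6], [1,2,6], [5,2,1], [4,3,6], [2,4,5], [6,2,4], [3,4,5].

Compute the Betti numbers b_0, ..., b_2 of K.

b_0 = 1, b_1 = 0, b_2 = 1.

We work with the vertex ordering 1 < 2 < 3 < 4 < 5 < 6. The simplices of K, each written with vertices in increasing order, are:

  0-simplices (6): [1], [2], [3], [4], [5], [6]
  1-simplices (12): [1,2], [1,3], [1,5], [1,6], [2,4], [2,5], [2,6], [3,4], [3,5], [3,6], [4,5], [4,6]
  2-simplices (8): [1,2,5], [1,2,6], [1,3,5], [1,3,6], [2,4,5], [2,4,6], [3,4,5], [3,4,6]

Hence C_0 ≅ Z^6, C_1 ≅ Z^12, C_2 ≅ Z^8.

The boundary map ∂_1: C_1 → C_0 sends each edge [p,q] (with p < q) to q − p.
This gives a 6×12 integer matrix of rank 5; reducing to Smith normal form yields diagonal entries (1,1,1,1,1).

Boundary ∂_2: C_2 → C_1 maps a triangle to the signed sum of its edges. For instance
  ∂[3,4,6] = [4,6] − [3,6] + [3,4],
  ∂[2,4,5] = [4,5] − [2,5] + [2,4].
As a 12×8 matrix over Z this has rank 7, with invariant factors (1,1,1,1,1,1,1).

From H_k ≅ ker(∂_k) / im(∂_{k+1}) we obtain:

  H_0: rank C_0 − rank ∂_1 = 6 − 5 = 1, and the invariant factors of ∂_1 are all 1, so H_0 = Z.
  H_1: rank ker ∂_1 − rank ∂_2 = (12 − 5) − 7 = 0, and the invariant factors of ∂_2 are all 1, so H_1 = 0.
  H_2: rank ker ∂_2 − rank ∂_3 = (8 − 7) − 0 = 1, and there is no ∂_3, so H_2 = Z.

Hence the Betti numbers are b_0 = 1, b_1 = 0, b_2 = 1.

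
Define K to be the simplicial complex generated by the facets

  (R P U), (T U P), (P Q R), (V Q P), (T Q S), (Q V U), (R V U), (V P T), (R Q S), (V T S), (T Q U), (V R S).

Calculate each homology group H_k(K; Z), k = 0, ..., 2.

H_0 ≅ Z,  H_1 ≅ Z_2,  H_2 = 0.

Fix the vertex order P < Q < R < S < T < U < V and write every simplex with vertices in increasing order. Then dim K = 2 and the simplices of K are:

  0-simplices (7): P, Q, R, S, T, U, V
  1-simplices (18): PQ, PR, PT, PU, PV, QR, QS, QT, QU, QV, RS, RU, RV, ST, SV, TU, TV, UV
  2-simplices (12): PQR, PQV, PRU, PTU, PTV, QRS, QST, QTU, QUV, RSV, RUV, STV

giving chain groups C_0 ≅ Z^7, C_1 ≅ Z^18, C_2 ≅ Z^12.

The boundary map ∂_1: C_1 → C_0 maps an edge to its endpoints' difference, ∂[p,q] = q − p. For instance
  ∂PQ = Q − P.
The 7×18 boundary matrix has rank 6 and Smith normal form diag(1,1,1,1,1,1).

∂_2: C_2 → C_1 sends each 2-simplex [p,q,r] to [q,r] − [p,r] + [p,q]. For instance
  ∂PRU = RU − PU + PR,
  ∂QRS = RS − QS + QR.
This gives a 18×12 integer matrix of rank 12; reducing to Smith normal form yields diagonal entries (1,1,1,1,1,1,1,1,1,1,1,2).

From H_k ≅ ker(∂_k) / im(∂_{k+1}) we obtain:

  H_0: rank C_0 − rank ∂_1 = 7 − 6 = 1, and the invariant factors of ∂_1 are all 1, so H_0 = Z.
  H_1: rank ker ∂_1 − rank ∂_2 = (18 − 6) − 12 = 0, and ∂_2 has invariant factor 2 > 1, so H_1 = Z_2.
  H_2: rank ker ∂_2 − rank ∂_3 = (12 − 12) − 0 = 0, and there is no ∂_3, so H_2 = 0.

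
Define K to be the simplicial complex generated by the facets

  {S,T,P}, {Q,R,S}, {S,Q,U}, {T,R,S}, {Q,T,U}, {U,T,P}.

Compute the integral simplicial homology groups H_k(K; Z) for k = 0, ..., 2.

H_0 ≅ Z,  H_1 ≅ Z,  H_2 = 0.

Order the vertices as P < Q < R < S < T < U. Listing each simplex with vertices in this order, K has dimension 2 with simplices:

  0-simplices (6): P, Q, R, S, T, U
  1-simplices (12): PS, PT, PU, QR, QS, QT, QU, RS, RT, ST, SU, TU
  2-simplices (6): PST, PTU, QRS, QSU, QTU, RST

so the chain groups are C_0 ≅ Z^6, C_1 ≅ Z^12, C_2 ≅ Z^6.

∂_1: C_1 → C_0 is given by ∂[p,q] = [q] − [p]. For instance
  ∂QU = U − Q.
As a 6×12 matrix over Z this has rank 5, with invariant factors (1,1,1,1,1).

The boundary map ∂_2: C_2 → C_1 acts by ∂[p,q,r] = [q,r] − [p,r] + [p,q]. For instance
  ∂RST = ST − RT + RS,
  ∂QTU = TU − QU + QT.
This gives a 12×6 integer matrix of rank 6; reducing to Smith normal form yields diagonal entries (1,1,1,1,1,1).

Computing H_k = (kernel of ∂_k) / (image of ∂_{k+1}):

  H_0: rank C_0 − rank ∂_1 = 6 − 5 = 1, and the invariant factors of ∂_1 are all 1, so H_0 = Z.
  H_1: rank ker ∂_1 − rank ∂_2 = (12 − 5) − 6 = 1, and the invariant factors of ∂_2 are all 1, so H_1 = Z.
  H_2: rank ker ∂_2 − rank ∂_3 = (6 − 6) − 0 = 0, and there is no ∂_3, so H_2 = 0.

As a check, the Euler characteristic is 6 − 12 + 6 = 0, which agrees with 1 − 1 + 0 = 0.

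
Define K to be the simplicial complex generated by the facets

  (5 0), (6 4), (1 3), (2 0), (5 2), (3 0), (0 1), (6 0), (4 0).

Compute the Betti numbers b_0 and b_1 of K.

Fix the vertex order 0 < 1 < 2 < 3 < 4 < 5 < 6 and write every simplex with vertices in increasing order. Then dim K = 1 and the simplices of K are:

  0-simplices (7): [0], [1], [2], [3], [4], [5], [6]
  1-simplices (9): [0,1], [0,2], [0,3], [0,4], [0,5], [0,6], [1,3], [2,5], [4,6]

giving chain groups C_0 ≅ Z^7, C_1 ≅ Z^9.

∂_1: C_1 → C_0 is given by ∂[p,q] = [q] − [p].
This gives a 7×9 integer matrix of rank 6; reducing to Smith normal form yields diagonal entries (1,1,1,1,1,1).

Computing H_k = (kernel of ∂_k) / (image of ∂_{k+1}):

  H_0: rank C_0 − rank ∂_1 = 7 − 6 = 1, and the invariant factors of ∂_1 are all 1, so H_0 ≅ Z.
  H_1: rank ker ∂_1 − rank ∂_2 = (9 − 6) − 0 = 3, and there is no ∂_2, so H_1 ≅ Z^3.

(K is a triangulation of a wedge of 3 circles.)

Hence the Betti numbers are b_0 = 1, b_1 = 3.

b_0 = 1, b_1 = 3.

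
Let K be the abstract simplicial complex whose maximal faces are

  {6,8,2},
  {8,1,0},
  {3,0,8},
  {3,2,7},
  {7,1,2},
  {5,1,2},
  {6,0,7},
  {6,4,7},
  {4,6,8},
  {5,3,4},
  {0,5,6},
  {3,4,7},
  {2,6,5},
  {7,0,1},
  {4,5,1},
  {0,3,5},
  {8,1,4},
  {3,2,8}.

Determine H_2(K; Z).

We work with the vertex ordering 0 < 1 < 2 < 3 < 4 < 5 < 6 < 7 < 8. The simplices of K, each written with vertices in increasing order, are:

  0-simplices (9): [0], [1], [2], [3], [4], [5], [6], [7], [8]
  1-simplices (27): (27 of them)
  2-simplices (18): [0,1,7], [0,1,8], [0,3,5], [0,3,8], [0,5,6], [0,6,7], [1,2,5], [1,2,7], [1,4,5], [1,4,8], [2,3,7], [2,3,8], [2,5,6], [2,6,8], [3,4,5], [3,4,7], [4,6,7], [4,6,8]

giving chain groups C_0 ≅ Z^9, C_1 ≅ Z^27, C_2 ≅ Z^18.

The boundary map ∂_1: C_1 → C_0 sends each edge [p,q] (with p < q) to q − p. For instance
  ∂[0,6] = [6] − [0].
This gives a 9×27 integer matrix of rank 8; reducing to Smith normal form yields diagonal entries (1,1,1,1,1,1,1,1).

∂_2: C_2 → C_1 acts by ∂[p,q,r] = [q,r] − [p,r] + [p,q]. For instance
  ∂[2,3,7] = [3,7] − [2,7] + [2,3],
  ∂[2,6,8] = [6,8] − [2,8] + [2,6].
The resulting 27×18 matrix has rank 17, and its Smith normal form has invariant factors (1,1,1,1,1,1,1,1,1,1,1,1,1,1,1,1,1).

Computing H_k = (kernel of ∂_k) / (image of ∂_{k+1}):

  H_2: rank ker ∂_2 − rank ∂_3 = (18 − 17) − 0 = 1, and there is no ∂_3, so H_2 ≅ Z.

H_2 ≅ Z.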